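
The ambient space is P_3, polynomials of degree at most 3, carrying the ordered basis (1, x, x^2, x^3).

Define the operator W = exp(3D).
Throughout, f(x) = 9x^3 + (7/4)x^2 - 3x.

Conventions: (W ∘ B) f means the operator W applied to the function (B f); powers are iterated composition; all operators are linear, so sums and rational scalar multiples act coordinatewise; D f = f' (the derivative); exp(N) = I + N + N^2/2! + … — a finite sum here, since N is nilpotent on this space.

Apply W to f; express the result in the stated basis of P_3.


g(x) = 9x^3 + (331/4)x^2 + (501/2)x + 999/4

order-1 term: 81x^2 + (21/2)x - 9
order-2 term: 243x + 63/4
order-3 term: 243
the series for exp(3D) f terminates at order 3
exp(3D) f = 9x^3 + (331/4)x^2 + (501/2)x + 999/4


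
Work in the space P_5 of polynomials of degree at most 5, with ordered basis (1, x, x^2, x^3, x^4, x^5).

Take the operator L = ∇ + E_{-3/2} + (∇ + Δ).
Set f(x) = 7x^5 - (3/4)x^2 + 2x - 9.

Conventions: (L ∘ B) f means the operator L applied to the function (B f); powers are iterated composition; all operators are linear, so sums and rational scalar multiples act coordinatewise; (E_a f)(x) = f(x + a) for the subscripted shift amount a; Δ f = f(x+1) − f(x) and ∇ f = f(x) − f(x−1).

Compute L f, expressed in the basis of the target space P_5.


∇ f = 35x^4 - 70x^3 + 70x^2 - (73/2)x + 39/4
E_{-3/2} f = 7x^5 - (105/2)x^4 + (315/2)x^3 - 237x^2 + (2903/16)x - 2139/32
∇ f = 35x^4 - 70x^3 + 70x^2 - (73/2)x + 39/4
Δ f = 35x^4 + 70x^3 + 70x^2 + (67/2)x + 33/4
(∇ + Δ) f = 70x^4 + 140x^2 - 3x + 18
(∇ + E_{-3/2} + (∇ + Δ)) f = 7x^5 + (105/2)x^4 + (175/2)x^3 - 27x^2 + (2271/16)x - 1251/32

the image equals g(x) = 7x^5 + (105/2)x^4 + (175/2)x^3 - 27x^2 + (2271/16)x - 1251/32


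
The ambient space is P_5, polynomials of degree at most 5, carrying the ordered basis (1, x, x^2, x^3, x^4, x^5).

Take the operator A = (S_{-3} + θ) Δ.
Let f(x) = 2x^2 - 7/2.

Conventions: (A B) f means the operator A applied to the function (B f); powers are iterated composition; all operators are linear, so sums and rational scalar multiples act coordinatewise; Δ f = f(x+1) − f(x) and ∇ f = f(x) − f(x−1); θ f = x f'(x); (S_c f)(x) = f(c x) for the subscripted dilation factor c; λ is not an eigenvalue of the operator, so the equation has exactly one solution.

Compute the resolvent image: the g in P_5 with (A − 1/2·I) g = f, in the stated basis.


the image equals g(x) = -4x^2 + 32x + 63

write g with unknown coordinates in the stated basis and equate coefficients in (A − 1/2·I) g = f
solving from the highest basis element down gives g = -4x^2 + 32x + 63
check: A g = 16x + 28
so A g − 1/2·g = 2x^2 - 7/2 = f ✓


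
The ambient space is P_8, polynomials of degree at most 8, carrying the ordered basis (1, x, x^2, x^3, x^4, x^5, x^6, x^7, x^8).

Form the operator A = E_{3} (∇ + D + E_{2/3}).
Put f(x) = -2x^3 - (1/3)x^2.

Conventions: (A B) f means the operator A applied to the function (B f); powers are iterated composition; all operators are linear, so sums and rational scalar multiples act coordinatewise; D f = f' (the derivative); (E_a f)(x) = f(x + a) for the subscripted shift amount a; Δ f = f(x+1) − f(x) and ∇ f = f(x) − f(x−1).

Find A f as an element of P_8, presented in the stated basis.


∇ f = -6x^2 + (16/3)x - 5/3
D f = -6x^2 - (2/3)x
E_{2/3} f = -2x^3 - (13/3)x^2 - (28/9)x - 20/27
(∇ + D + E_{2/3}) f = -2x^3 - (49/3)x^2 + (14/9)x - 65/27
E_{3} (∇ + D + E_{2/3}) f = -2x^3 - (103/3)x^2 - (1354/9)x - 5366/27

the result is g(x) = -2x^3 - (103/3)x^2 - (1354/9)x - 5366/27


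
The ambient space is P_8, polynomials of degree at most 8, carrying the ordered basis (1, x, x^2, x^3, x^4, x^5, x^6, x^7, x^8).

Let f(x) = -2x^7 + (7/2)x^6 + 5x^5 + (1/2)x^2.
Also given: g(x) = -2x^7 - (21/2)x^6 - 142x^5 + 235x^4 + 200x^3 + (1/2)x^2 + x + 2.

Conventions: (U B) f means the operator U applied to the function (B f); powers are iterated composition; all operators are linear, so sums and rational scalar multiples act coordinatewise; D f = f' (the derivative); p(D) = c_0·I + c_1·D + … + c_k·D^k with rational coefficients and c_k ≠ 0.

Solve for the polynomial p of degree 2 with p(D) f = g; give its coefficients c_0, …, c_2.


p(D) = I + D + 2·D^2, i.e. c_0 = 1, c_1 = 1, c_2 = 2

D^0 f = -2x^7 + (7/2)x^6 + 5x^5 + (1/2)x^2
D^1 f = -14x^6 + 21x^5 + 25x^4 + x
D^2 f = -84x^5 + 105x^4 + 100x^3 + 1
matching coefficients of g against c_0 f + c_1 Df + … from the top degree down determines the c_i
solution: c_0 = 1, c_1 = 1, c_2 = 2


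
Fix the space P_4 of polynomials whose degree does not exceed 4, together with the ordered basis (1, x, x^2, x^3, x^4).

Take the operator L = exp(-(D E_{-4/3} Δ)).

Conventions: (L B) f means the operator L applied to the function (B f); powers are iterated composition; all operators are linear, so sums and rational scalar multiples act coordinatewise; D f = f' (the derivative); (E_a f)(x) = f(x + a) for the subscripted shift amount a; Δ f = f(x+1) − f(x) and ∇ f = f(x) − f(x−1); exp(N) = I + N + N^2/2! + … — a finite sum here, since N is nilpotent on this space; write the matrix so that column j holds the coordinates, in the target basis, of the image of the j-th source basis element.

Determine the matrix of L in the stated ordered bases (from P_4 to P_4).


image of 1: 1
image of x: x
image of x^2: x^2 - 2
image of x^3: x^3 - 6x + 5
image of x^4: x^4 - 12x^2 + 20x + 8/3
each image's coordinates form column j of the matrix

the matrix is [[1, 0, -2, 5, 8/3]; [0, 1, 0, -6, 20]; [0, 0, 1, 0, -12]; [0, 0, 0, 1, 0]; [0, 0, 0, 0, 1]] (rows listed top to bottom)


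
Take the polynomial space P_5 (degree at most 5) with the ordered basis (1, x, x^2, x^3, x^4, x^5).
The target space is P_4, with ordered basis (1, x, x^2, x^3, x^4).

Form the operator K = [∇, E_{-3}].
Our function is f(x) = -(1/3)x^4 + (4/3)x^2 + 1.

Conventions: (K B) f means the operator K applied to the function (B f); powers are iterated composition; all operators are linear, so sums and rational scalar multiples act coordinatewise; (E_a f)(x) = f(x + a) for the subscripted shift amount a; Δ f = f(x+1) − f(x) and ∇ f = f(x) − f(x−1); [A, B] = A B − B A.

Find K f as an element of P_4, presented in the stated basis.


E_{-3} f = -(1/3)x^4 + 4x^3 - (50/3)x^2 + 28x - 14
∇ E_{-3} f = -(4/3)x^3 + 14x^2 - (140/3)x + 49
∇ f = -(4/3)x^3 + 2x^2 + (4/3)x - 1
E_{-3} ∇ f = -(4/3)x^3 + 14x^2 - (140/3)x + 49
[∇, E_{-3}] f = 0

g(x) = 0


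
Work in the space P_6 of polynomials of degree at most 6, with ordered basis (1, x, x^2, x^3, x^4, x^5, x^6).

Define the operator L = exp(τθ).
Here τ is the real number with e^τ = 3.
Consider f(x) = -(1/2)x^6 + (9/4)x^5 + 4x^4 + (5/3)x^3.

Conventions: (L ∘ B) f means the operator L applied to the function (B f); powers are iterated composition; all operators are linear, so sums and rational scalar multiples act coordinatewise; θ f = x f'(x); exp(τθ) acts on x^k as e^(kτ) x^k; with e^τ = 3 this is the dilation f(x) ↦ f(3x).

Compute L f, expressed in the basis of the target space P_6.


exp(τθ) x^k = e^(kτ) x^k; with e^τ = 3 this sends x^k to 3^k x^k
x^3 ↦ 27 x^3
x^4 ↦ 81 x^4
x^5 ↦ 243 x^5
x^6 ↦ 729 x^6
applying this coordinatewise to f: exp(τθ) f = -(729/2)x^6 + (2187/4)x^5 + 324x^4 + 45x^3

the image equals g(x) = -(729/2)x^6 + (2187/4)x^5 + 324x^4 + 45x^3


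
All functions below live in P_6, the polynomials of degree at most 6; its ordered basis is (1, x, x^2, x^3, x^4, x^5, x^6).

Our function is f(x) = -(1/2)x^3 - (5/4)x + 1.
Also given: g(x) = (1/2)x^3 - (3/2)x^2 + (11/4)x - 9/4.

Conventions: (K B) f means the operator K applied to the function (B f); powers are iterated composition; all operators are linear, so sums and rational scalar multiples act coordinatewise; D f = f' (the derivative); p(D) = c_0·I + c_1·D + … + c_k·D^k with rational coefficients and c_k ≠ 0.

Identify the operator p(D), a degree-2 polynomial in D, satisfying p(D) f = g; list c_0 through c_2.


D^0 f = -(1/2)x^3 - (5/4)x + 1
D^1 f = -(3/2)x^2 - 5/4
D^2 f = -3x
matching coefficients of g against c_0 f + c_1 Df + … from the top degree down determines the c_i
solution: c_0 = -1, c_1 = 1, c_2 = -1/2

p(D) = -I + D − (1/2)·D^2, i.e. c_0 = -1, c_1 = 1, c_2 = -1/2


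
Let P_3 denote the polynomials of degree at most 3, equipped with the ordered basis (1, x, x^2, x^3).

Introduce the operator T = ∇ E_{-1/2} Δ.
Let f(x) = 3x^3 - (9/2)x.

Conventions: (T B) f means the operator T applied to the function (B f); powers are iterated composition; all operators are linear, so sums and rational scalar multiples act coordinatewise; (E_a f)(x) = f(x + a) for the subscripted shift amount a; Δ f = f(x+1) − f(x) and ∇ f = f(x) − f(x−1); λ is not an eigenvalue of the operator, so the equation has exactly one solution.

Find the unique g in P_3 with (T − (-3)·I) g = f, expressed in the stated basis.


g(x) = x^3 - (7/2)x + 1

write g with unknown coordinates in the stated basis and equate coefficients in (T − (-3)·I) g = f
solving from the highest basis element down gives g = x^3 - (7/2)x + 1
check: T g = 6x - 3
so T g − (-3)·g = 3x^3 - (9/2)x = f ✓


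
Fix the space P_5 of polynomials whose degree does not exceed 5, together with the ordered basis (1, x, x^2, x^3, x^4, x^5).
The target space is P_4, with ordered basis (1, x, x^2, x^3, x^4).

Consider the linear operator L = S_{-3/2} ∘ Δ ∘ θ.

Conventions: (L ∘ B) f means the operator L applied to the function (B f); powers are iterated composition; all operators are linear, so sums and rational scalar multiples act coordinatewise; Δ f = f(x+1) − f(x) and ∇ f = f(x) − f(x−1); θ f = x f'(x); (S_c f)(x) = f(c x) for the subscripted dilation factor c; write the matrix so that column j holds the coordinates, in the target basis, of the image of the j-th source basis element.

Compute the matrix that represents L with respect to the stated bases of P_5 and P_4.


image of 1: 0
image of x: 1
image of x^2: -6x + 2
image of x^3: (81/4)x^2 - (27/2)x + 3
image of x^4: -54x^3 + 54x^2 - 24x + 4
image of x^5: (2025/16)x^4 - (675/4)x^3 + (225/2)x^2 - (75/2)x + 5
each image's coordinates form column j of the matrix

the matrix is [[0, 1, 2, 3, 4, 5]; [0, 0, -6, -27/2, -24, -75/2]; [0, 0, 0, 81/4, 54, 225/2]; [0, 0, 0, 0, -54, -675/4]; [0, 0, 0, 0, 0, 2025/16]] (rows listed top to bottom)


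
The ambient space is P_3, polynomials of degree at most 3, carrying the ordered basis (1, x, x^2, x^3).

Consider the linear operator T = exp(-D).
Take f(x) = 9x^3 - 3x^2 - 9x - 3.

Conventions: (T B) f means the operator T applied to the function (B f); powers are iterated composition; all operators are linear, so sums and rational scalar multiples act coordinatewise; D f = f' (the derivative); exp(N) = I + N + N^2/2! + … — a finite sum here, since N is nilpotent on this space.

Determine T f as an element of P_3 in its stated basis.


order-1 term: -27x^2 + 6x + 9
order-2 term: 27x - 3
order-3 term: -9
the series for exp(-D) f terminates at order 3
exp(-D) f = 9x^3 - 30x^2 + 24x - 6

the result is g(x) = 9x^3 - 30x^2 + 24x - 6


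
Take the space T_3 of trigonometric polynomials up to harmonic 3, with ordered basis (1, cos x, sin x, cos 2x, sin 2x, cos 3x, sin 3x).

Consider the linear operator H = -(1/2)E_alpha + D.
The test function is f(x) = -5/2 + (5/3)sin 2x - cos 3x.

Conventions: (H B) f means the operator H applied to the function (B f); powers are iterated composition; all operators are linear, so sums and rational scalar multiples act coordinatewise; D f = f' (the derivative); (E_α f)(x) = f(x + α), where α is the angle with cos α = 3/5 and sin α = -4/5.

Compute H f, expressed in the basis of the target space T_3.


g(x) = 5/4 + (62/15)cos 2x + (7/30)sin 2x - (117/250)cos 3x + (397/125)sin 3x

E_alpha f = -5/2 - (8/5)cos 2x - (7/15)sin 2x + (117/125)cos 3x - (44/125)sin 3x
(-(1/2)E_alpha) f = 5/4 + (4/5)cos 2x + (7/30)sin 2x - (117/250)cos 3x + (22/125)sin 3x
D f = (10/3)cos 2x + 3sin 3x
(-(1/2)E_alpha + D) f = 5/4 + (62/15)cos 2x + (7/30)sin 2x - (117/250)cos 3x + (397/125)sin 3x


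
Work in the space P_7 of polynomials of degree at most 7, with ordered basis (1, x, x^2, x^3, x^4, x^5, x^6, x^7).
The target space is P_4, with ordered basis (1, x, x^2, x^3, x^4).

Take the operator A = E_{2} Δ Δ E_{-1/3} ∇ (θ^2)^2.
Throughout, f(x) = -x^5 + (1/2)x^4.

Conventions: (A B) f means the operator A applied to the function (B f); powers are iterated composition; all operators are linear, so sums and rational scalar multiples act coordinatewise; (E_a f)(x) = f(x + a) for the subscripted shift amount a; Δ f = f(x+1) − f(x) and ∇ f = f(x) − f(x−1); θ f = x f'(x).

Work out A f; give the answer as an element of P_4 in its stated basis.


θ f = -5x^5 + 2x^4
θ θ f = -25x^5 + 8x^4
θ θ^2 f = -125x^5 + 32x^4
θ θ θ^2 f = -625x^5 + 128x^4
∇ (θ^2)^2 f = -3125x^4 + 6762x^3 - 7018x^2 + 3637x - 753
E_{-1/3} ∇ (θ^2)^2 f = -3125x^4 + (32786/3)x^3 - (47590/3)x^2 + (297881/27)x - 245765/81
Δ (E_{-1/3} ∇) (θ^2)^2 f = -12500x^3 + 14036x^2 - (34322/3)x + 80270/27
Δ Δ (E_{-1/3} ∇) (θ^2)^2 f = -37500x^2 - 9428x - 29714/3
E_{2} (Δ Δ E_{-1/3} ∇) (θ^2)^2 f = -37500x^2 - 159428x - 536282/3

the result is g(x) = -37500x^2 - 159428x - 536282/3


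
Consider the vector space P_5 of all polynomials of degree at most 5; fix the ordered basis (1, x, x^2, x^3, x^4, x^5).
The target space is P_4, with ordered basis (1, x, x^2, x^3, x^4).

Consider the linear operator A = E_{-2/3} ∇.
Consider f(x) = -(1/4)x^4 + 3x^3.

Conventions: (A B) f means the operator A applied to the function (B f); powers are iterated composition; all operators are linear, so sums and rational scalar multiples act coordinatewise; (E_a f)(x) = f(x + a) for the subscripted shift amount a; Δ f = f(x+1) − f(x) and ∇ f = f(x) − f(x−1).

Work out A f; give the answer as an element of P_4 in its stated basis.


g(x) = -x^3 + (25/2)x^2 - (76/3)x + 1607/108

∇ f = -x^3 + (21/2)x^2 - 10x + 13/4
E_{-2/3} ∇ f = -x^3 + (25/2)x^2 - (76/3)x + 1607/108


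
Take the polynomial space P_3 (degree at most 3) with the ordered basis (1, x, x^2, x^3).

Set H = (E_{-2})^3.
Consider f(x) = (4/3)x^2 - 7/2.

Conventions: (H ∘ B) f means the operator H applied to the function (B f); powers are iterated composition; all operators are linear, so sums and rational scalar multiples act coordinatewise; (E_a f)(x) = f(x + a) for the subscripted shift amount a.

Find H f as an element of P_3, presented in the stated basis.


E_{-2} f = (4/3)x^2 - (16/3)x + 11/6
E_{-2} E_{-2} f = (4/3)x^2 - (32/3)x + 107/6
E_{-2} E_{-2} E_{-2} f = (4/3)x^2 - 16x + 89/2

the result is g(x) = (4/3)x^2 - 16x + 89/2


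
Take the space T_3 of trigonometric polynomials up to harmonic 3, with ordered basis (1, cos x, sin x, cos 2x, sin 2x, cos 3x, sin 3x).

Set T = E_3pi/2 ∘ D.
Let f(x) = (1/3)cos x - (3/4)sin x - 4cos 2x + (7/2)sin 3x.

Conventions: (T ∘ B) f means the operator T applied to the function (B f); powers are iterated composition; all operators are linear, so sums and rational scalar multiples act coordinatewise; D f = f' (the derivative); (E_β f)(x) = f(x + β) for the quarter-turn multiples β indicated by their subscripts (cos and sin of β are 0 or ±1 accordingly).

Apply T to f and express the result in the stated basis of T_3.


D f = -(3/4)cos x - (1/3)sin x + 8sin 2x + (21/2)cos 3x
E_3pi/2 D f = (1/3)cos x - (3/4)sin x - 8sin 2x - (21/2)sin 3x

the image equals g(x) = (1/3)cos x - (3/4)sin x - 8sin 2x - (21/2)sin 3x


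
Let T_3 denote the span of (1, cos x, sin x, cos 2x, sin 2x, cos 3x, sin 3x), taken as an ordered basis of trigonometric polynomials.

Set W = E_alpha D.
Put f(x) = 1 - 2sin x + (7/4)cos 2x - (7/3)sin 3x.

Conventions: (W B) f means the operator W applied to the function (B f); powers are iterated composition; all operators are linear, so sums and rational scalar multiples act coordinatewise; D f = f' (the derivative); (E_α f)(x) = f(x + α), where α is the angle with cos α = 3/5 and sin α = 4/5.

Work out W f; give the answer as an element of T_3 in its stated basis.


g(x) = -(6/5)cos x + (8/5)sin x - (84/25)cos 2x + (49/50)sin 2x + (819/125)cos 3x + (308/125)sin 3x

D f = -2cos x - (7/2)sin 2x - 7cos 3x
E_alpha D f = -(6/5)cos x + (8/5)sin x - (84/25)cos 2x + (49/50)sin 2x + (819/125)cos 3x + (308/125)sin 3x


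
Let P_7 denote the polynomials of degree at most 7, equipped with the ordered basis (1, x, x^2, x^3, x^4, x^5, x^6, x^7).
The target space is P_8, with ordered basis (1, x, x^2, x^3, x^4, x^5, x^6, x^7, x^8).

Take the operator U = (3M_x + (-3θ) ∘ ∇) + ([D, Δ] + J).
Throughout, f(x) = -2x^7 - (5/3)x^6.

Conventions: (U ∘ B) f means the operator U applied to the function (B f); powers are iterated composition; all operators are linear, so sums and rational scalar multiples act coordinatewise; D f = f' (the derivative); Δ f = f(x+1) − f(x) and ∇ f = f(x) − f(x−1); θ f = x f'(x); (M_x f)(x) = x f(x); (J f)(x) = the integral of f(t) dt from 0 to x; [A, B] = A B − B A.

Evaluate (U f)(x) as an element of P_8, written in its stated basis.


the result is g(x) = -(25/4)x^8 - (110/21)x^7 + 252x^6 - 480x^5 + 540x^4 - 330x^3 + 102x^2 - 12x

M_x f = -2x^8 - (5/3)x^7
(3M_x) f = -6x^8 - 5x^7
∇ f = -14x^6 + 32x^5 - 45x^4 + (110/3)x^3 - 17x^2 + 4x - 1/3
θ ∇ f = -84x^6 + 160x^5 - 180x^4 + 110x^3 - 34x^2 + 4x
(-3θ) ∇ f = 252x^6 - 480x^5 + 540x^4 - 330x^3 + 102x^2 - 12x
(3M_x + (-3θ) ∘ ∇) f = -6x^8 - 5x^7 + 252x^6 - 480x^5 + 540x^4 - 330x^3 + 102x^2 - 12x
Δ f = -14x^6 - 52x^5 - 95x^4 - (310/3)x^3 - 67x^2 - 24x - 11/3
D Δ f = -84x^5 - 260x^4 - 380x^3 - 310x^2 - 134x - 24
D f = -14x^6 - 10x^5
Δ D f = -84x^5 - 260x^4 - 380x^3 - 310x^2 - 134x - 24
[D, Δ] f = 0
J f = -(1/4)x^8 - (5/21)x^7
([D, Δ] + J) f = -(1/4)x^8 - (5/21)x^7
((3M_x + (-3θ) ∘ ∇) + ([D, Δ] + J)) f = -(25/4)x^8 - (110/21)x^7 + 252x^6 - 480x^5 + 540x^4 - 330x^3 + 102x^2 - 12x


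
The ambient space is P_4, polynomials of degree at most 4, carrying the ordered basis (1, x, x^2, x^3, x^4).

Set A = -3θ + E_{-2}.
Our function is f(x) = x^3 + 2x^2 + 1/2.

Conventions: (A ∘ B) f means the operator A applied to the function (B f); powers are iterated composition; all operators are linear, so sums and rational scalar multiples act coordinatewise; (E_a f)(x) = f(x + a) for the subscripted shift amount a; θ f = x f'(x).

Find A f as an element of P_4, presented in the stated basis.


the image equals g(x) = -8x^3 - 16x^2 + 4x + 1/2

θ f = 3x^3 + 4x^2
(-3θ) f = -9x^3 - 12x^2
E_{-2} f = x^3 - 4x^2 + 4x + 1/2
(-3θ + E_{-2}) f = -8x^3 - 16x^2 + 4x + 1/2


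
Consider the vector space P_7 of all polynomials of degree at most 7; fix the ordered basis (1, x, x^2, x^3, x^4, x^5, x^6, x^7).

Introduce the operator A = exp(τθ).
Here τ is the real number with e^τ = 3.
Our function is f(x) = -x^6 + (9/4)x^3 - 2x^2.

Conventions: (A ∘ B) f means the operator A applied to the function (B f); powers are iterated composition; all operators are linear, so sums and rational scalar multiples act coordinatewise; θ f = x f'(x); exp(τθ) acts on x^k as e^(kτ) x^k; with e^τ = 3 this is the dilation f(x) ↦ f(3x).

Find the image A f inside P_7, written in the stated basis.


the result is g(x) = -729x^6 + (243/4)x^3 - 18x^2

exp(τθ) x^k = e^(kτ) x^k; with e^τ = 3 this sends x^k to 3^k x^k
x^2 ↦ 9 x^2
x^3 ↦ 27 x^3
x^6 ↦ 729 x^6
applying this coordinatewise to f: exp(τθ) f = -729x^6 + (243/4)x^3 - 18x^2


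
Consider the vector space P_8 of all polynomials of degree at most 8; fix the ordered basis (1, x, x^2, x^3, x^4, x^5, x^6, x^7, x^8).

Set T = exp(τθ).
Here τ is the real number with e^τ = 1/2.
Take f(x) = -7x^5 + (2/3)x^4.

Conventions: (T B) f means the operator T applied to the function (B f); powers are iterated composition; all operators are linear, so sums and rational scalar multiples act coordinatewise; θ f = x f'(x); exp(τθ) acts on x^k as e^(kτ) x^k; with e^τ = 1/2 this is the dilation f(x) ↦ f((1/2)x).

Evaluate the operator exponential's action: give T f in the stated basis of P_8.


exp(τθ) x^k = e^(kτ) x^k; with e^τ = 1/2 this sends x^k to (1/2)^k x^k
x^4 ↦ 1/16 x^4
x^5 ↦ 1/32 x^5
applying this coordinatewise to f: exp(τθ) f = -(7/32)x^5 + (1/24)x^4

the result is g(x) = -(7/32)x^5 + (1/24)x^4


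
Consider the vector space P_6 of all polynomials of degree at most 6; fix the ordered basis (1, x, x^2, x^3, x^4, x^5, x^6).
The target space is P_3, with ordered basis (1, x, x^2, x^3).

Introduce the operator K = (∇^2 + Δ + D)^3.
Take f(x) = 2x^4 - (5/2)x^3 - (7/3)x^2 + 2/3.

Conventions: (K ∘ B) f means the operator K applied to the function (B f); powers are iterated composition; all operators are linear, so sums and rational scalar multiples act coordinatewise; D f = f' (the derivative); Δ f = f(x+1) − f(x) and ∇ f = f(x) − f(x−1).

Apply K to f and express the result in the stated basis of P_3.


the result is g(x) = 384x + 744

∇ f = 8x^3 - (39/2)x^2 + (65/6)x - 13/6
∇ ∇ f = 24x^2 - 63x + 115/3
Δ f = 8x^3 + (9/2)x^2 - (25/6)x - 17/6
D f = 8x^3 - (15/2)x^2 - (14/3)x
(∇^2 + Δ + D) f = 16x^3 + 21x^2 - (431/6)x + 71/2
∇ (∇^2 + Δ + D) f = 48x^2 - 6x - 461/6
∇ ∇ (∇^2 + Δ + D) f = 96x - 54
Δ (∇^2 + Δ + D) f = 48x^2 + 90x - 209/6
D (∇^2 + Δ + D) f = 48x^2 + 42x - 431/6
(∇^2 + Δ + D) (∇^2 + Δ + D) f = 96x^2 + 228x - 482/3
∇ (∇^2 + Δ + D) (∇^2 + Δ + D) f = 192x + 132
∇ ∇ (∇^2 + Δ + D) (∇^2 + Δ + D) f = 192
Δ (∇^2 + Δ + D) (∇^2 + Δ + D) f = 192x + 324
D (∇^2 + Δ + D) (∇^2 + Δ + D) f = 192x + 228
(∇^2 + Δ + D) (∇^2 + Δ + D) (∇^2 + Δ + D) f = 384x + 744


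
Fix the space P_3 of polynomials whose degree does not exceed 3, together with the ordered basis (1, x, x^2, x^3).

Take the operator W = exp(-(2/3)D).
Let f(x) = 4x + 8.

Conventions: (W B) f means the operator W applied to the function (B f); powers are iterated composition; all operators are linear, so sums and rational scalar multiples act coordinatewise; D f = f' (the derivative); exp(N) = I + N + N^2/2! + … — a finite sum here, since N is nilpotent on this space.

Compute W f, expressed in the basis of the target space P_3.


the image equals g(x) = 4x + 16/3

order-1 term: -8/3
the series for exp(-(2/3)D) f terminates at order 1
exp(-(2/3)D) f = 4x + 16/3


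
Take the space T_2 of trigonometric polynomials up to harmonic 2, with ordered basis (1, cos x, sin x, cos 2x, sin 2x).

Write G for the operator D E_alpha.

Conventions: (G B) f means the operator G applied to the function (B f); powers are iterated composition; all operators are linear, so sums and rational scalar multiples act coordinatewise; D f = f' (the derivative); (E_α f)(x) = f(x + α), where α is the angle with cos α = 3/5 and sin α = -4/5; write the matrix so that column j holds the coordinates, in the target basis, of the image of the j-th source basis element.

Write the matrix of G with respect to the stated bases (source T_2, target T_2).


image of 1: 0
image of cos x: (4/5)cos x - (3/5)sin x
image of sin x: (3/5)cos x + (4/5)sin x
image of cos 2x: (48/25)cos 2x + (14/25)sin 2x
image of sin 2x: -(14/25)cos 2x + (48/25)sin 2x
each image's coordinates form column j of the matrix

the matrix is [[0, 0, 0, 0, 0]; [0, 4/5, 3/5, 0, 0]; [0, -3/5, 4/5, 0, 0]; [0, 0, 0, 48/25, -14/25]; [0, 0, 0, 14/25, 48/25]] (rows listed top to bottom)


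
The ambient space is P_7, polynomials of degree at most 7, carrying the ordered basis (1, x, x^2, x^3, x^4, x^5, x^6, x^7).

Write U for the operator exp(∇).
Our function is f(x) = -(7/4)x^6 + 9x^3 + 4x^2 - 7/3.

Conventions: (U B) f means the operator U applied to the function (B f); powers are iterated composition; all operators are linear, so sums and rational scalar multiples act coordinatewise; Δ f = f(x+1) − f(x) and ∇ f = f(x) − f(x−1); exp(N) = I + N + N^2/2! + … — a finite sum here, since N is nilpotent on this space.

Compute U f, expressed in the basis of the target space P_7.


order-1 term: -(21/2)x^5 + (105/4)x^4 - 35x^3 + (213/4)x^2 - (59/2)x + 27/4
order-2 term: -(105/4)x^4 + 105x^3 - (735/4)x^2 + (369/2)x - 309/4
order-3 term: -35x^3 + (315/2)x^2 - (525/2)x + 333/2
order-4 term: -(105/4)x^2 + 105x - 455/4
order-5 term: -(21/2)x + 105/4
order-6 term: -7/4
the series for exp(∇) f terminates at order 6
exp(∇) f = -(7/4)x^6 - (21/2)x^5 + 44x^3 + (19/4)x^2 - 13x + 53/12

the result is g(x) = -(7/4)x^6 - (21/2)x^5 + 44x^3 + (19/4)x^2 - 13x + 53/12


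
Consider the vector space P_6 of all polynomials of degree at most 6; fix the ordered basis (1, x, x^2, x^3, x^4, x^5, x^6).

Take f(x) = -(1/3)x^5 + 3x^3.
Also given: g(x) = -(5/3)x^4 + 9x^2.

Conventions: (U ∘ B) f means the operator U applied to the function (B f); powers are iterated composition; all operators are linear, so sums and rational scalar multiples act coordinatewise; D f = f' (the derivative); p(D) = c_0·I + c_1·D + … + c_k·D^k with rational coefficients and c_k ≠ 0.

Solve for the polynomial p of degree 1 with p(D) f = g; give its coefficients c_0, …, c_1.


p(D) = D, i.e. c_0 = 0, c_1 = 1

D^0 f = -(1/3)x^5 + 3x^3
D^1 f = -(5/3)x^4 + 9x^2
matching coefficients of g against c_0 f + c_1 Df + … from the top degree down determines the c_i
solution: c_0 = 0, c_1 = 1


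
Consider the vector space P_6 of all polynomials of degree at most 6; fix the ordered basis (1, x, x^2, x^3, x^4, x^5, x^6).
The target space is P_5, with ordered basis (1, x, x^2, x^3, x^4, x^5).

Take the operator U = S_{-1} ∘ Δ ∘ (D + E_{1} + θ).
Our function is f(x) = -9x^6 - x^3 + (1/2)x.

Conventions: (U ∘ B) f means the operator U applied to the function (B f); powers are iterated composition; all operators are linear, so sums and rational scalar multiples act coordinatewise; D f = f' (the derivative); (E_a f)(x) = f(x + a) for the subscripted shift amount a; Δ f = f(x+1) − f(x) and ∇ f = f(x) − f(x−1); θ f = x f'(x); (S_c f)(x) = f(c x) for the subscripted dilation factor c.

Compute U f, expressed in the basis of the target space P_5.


the result is g(x) = 378x^5 - 1485x^4 + 2880x^3 - 3387x^2 + 2292x - 687

D f = -54x^5 - 3x^2 + 1/2
E_{1} f = -9x^6 - 54x^5 - 135x^4 - 181x^3 - 138x^2 - (113/2)x - 19/2
θ f = -54x^6 - 3x^3 + (1/2)x
(D + E_{1} + θ) f = -63x^6 - 108x^5 - 135x^4 - 184x^3 - 141x^2 - 56x - 9
Δ (D + E_{1} + θ) f = -378x^5 - 1485x^4 - 2880x^3 - 3387x^2 - 2292x - 687
S_{-1} Δ (D + E_{1} + θ) f = 378x^5 - 1485x^4 + 2880x^3 - 3387x^2 + 2292x - 687


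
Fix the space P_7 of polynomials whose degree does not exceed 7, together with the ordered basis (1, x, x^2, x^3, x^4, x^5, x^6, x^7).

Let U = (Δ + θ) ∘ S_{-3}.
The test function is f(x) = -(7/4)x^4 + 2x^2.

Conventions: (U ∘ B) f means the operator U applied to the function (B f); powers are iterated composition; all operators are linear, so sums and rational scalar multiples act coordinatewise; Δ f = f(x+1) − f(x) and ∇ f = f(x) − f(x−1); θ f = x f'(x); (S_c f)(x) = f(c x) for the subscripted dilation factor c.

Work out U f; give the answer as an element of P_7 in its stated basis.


S_{-3} f = -(567/4)x^4 + 18x^2
Δ S_{-3} f = -567x^3 - (1701/2)x^2 - 531x - 495/4
θ S_{-3} f = -567x^4 + 36x^2
(Δ + θ) S_{-3} f = -567x^4 - 567x^3 - (1629/2)x^2 - 531x - 495/4

g(x) = -567x^4 - 567x^3 - (1629/2)x^2 - 531x - 495/4


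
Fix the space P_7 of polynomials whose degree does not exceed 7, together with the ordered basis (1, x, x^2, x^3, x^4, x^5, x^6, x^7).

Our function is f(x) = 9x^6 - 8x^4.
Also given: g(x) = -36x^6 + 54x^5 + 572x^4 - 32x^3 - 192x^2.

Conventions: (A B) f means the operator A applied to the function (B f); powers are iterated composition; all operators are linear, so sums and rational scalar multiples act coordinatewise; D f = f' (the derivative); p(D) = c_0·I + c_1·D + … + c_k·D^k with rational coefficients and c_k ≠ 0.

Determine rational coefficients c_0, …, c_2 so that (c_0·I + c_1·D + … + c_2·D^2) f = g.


D^0 f = 9x^6 - 8x^4
D^1 f = 54x^5 - 32x^3
D^2 f = 270x^4 - 96x^2
matching coefficients of g against c_0 f + c_1 Df + … from the top degree down determines the c_i
solution: c_0 = -4, c_1 = 1, c_2 = 2

p(D) = -4·I + D + 2·D^2, i.e. c_0 = -4, c_1 = 1, c_2 = 2


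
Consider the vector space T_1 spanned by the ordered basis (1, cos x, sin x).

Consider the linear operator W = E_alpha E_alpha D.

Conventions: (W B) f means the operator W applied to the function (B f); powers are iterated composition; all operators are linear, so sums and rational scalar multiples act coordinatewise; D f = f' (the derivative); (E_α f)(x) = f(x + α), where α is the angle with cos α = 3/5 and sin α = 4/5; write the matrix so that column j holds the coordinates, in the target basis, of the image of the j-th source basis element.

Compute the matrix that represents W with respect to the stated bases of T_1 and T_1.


the matrix is [[0, 0, 0]; [0, -24/25, -7/25]; [0, 7/25, -24/25]] (rows listed top to bottom)

image of 1: 0
image of cos x: -(24/25)cos x + (7/25)sin x
image of sin x: -(7/25)cos x - (24/25)sin x
each image's coordinates form column j of the matrix


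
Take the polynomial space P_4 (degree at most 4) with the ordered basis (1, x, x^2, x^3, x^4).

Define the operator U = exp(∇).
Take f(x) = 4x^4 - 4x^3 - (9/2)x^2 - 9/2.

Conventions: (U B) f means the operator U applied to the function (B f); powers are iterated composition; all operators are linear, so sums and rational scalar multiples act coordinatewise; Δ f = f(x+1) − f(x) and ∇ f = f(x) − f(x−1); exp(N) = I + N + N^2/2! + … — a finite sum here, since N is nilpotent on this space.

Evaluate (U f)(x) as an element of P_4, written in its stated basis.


g(x) = 4x^4 + 12x^3 - (33/2)x^2 - 25x + 7/2

order-1 term: 16x^3 - 36x^2 + 19x - 7/2
order-2 term: 24x^2 - 60x + 71/2
order-3 term: 16x - 28
order-4 term: 4
the series for exp(∇) f terminates at order 4
exp(∇) f = 4x^4 + 12x^3 - (33/2)x^2 - 25x + 7/2


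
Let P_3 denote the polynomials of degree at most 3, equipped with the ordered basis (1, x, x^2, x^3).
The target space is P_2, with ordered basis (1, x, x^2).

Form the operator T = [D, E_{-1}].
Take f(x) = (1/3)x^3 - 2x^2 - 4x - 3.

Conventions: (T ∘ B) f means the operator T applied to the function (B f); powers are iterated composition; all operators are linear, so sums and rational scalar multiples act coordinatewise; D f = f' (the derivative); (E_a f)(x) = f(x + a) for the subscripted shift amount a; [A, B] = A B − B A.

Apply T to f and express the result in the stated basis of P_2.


E_{-1} f = (1/3)x^3 - 3x^2 + x - 4/3
D E_{-1} f = x^2 - 6x + 1
D f = x^2 - 4x - 4
E_{-1} D f = x^2 - 6x + 1
[D, E_{-1}] f = 0

the result is g(x) = 0


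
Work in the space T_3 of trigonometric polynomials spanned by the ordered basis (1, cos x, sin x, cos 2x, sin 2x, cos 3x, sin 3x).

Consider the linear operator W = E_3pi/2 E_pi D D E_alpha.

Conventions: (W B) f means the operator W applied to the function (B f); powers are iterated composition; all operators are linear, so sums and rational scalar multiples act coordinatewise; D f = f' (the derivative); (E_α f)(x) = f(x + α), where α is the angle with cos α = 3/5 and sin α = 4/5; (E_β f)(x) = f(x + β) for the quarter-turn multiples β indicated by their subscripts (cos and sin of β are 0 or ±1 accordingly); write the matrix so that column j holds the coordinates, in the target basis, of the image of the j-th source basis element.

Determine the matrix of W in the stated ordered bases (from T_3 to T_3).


the matrix is [[0, 0, 0, 0, 0, 0, 0]; [0, 4/5, -3/5, 0, 0, 0, 0]; [0, 3/5, 4/5, 0, 0, 0, 0]; [0, 0, 0, -28/25, 96/25, 0, 0]; [0, 0, 0, -96/25, -28/25, 0, 0]; [0, 0, 0, 0, 0, -396/125, -1053/125]; [0, 0, 0, 0, 0, 1053/125, -396/125]] (rows listed top to bottom)

image of 1: 0
image of cos x: (4/5)cos x + (3/5)sin x
image of sin x: -(3/5)cos x + (4/5)sin x
image of cos 2x: -(28/25)cos 2x - (96/25)sin 2x
image of sin 2x: (96/25)cos 2x - (28/25)sin 2x
image of cos 3x: -(396/125)cos 3x + (1053/125)sin 3x
image of sin 3x: -(1053/125)cos 3x - (396/125)sin 3x
each image's coordinates form column j of the matrix


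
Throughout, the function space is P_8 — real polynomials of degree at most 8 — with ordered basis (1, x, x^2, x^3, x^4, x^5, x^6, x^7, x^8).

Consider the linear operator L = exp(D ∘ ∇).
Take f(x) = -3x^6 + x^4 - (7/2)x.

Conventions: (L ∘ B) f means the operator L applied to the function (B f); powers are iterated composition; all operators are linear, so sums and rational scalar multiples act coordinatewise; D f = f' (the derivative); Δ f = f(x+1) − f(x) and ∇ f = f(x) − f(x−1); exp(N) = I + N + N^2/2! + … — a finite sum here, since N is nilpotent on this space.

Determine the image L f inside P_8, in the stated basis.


the result is g(x) = -3x^6 - 89x^4 + 180x^3 - 708x^2 + (2309/2)x - 992

order-1 term: -90x^4 + 180x^3 - 168x^2 + 78x - 14
order-2 term: -540x^2 + 1080x - 618
order-3 term: -360
the series for exp(D ∘ ∇) f terminates at order 3
exp(D ∘ ∇) f = -3x^6 - 89x^4 + 180x^3 - 708x^2 + (2309/2)x - 992


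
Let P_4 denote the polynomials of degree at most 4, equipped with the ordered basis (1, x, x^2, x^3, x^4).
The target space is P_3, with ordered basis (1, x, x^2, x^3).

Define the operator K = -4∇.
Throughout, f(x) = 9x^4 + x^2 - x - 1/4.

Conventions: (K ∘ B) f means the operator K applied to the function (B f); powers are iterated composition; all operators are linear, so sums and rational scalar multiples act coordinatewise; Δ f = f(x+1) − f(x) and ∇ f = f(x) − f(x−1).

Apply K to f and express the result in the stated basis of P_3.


∇ f = 36x^3 - 54x^2 + 38x - 11
(-4∇) f = -144x^3 + 216x^2 - 152x + 44

the image equals g(x) = -144x^3 + 216x^2 - 152x + 44


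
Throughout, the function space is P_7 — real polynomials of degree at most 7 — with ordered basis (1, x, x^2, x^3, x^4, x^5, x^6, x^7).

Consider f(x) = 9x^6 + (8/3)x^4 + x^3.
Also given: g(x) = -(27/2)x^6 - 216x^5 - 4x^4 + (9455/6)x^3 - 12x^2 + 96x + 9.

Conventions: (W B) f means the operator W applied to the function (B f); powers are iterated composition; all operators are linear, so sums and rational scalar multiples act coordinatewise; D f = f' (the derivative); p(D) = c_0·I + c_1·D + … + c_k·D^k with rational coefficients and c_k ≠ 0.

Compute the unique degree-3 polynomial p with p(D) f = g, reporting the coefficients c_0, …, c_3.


D^0 f = 9x^6 + (8/3)x^4 + x^3
D^1 f = 54x^5 + (32/3)x^3 + 3x^2
D^2 f = 270x^4 + 32x^2 + 6x
D^3 f = 1080x^3 + 64x + 6
matching coefficients of g against c_0 f + c_1 Df + … from the top degree down determines the c_i
solution: c_0 = -3/2, c_1 = -4, c_2 = 0, c_3 = 3/2

c_0 = -3/2, c_1 = -4, c_2 = 0, c_3 = 3/2


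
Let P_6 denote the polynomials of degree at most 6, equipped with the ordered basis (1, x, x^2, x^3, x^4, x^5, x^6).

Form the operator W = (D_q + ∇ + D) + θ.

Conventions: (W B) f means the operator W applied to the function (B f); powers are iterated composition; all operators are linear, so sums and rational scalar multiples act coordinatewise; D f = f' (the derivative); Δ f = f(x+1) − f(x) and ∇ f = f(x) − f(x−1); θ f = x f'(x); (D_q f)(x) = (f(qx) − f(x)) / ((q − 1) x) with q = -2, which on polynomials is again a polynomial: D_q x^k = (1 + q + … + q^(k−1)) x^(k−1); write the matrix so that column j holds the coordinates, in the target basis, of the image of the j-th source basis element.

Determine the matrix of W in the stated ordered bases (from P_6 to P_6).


the matrix is [[0, 3, -1, 1, -1, 1, -1]; [0, 1, 3, -3, 4, -5, 6]; [0, 0, 2, 9, -6, 10, -15]; [0, 0, 0, 3, 3, -10, 20]; [0, 0, 0, 0, 4, 21, -15]; [0, 0, 0, 0, 0, 5, -9]; [0, 0, 0, 0, 0, 0, 6]] (rows listed top to bottom)

image of 1: 0
image of x: x + 3
image of x^2: 2x^2 + 3x - 1
image of x^3: 3x^3 + 9x^2 - 3x + 1
image of x^4: 4x^4 + 3x^3 - 6x^2 + 4x - 1
image of x^5: 5x^5 + 21x^4 - 10x^3 + 10x^2 - 5x + 1
image of x^6: 6x^6 - 9x^5 - 15x^4 + 20x^3 - 15x^2 + 6x - 1
each image's coordinates form column j of the matrix


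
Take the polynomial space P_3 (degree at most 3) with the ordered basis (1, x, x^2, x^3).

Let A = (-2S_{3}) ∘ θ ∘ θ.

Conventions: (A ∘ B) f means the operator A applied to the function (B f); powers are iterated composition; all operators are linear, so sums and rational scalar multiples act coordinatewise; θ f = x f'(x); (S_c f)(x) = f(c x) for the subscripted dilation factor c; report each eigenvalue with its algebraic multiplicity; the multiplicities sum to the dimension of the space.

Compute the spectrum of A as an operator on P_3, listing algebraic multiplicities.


λ = -486 (multiplicity 1), λ = -72 (multiplicity 1), λ = -6 (multiplicity 1), λ = 0 (multiplicity 1)

image of 1: 0
image of x: -6x
image of x^2: -72x^2
image of x^3: -486x^3
the matrix is upper triangular; its diagonal is (0, -6, -72, -486)
for a triangular matrix the eigenvalues are the diagonal entries, with algebraic multiplicity their repetition count


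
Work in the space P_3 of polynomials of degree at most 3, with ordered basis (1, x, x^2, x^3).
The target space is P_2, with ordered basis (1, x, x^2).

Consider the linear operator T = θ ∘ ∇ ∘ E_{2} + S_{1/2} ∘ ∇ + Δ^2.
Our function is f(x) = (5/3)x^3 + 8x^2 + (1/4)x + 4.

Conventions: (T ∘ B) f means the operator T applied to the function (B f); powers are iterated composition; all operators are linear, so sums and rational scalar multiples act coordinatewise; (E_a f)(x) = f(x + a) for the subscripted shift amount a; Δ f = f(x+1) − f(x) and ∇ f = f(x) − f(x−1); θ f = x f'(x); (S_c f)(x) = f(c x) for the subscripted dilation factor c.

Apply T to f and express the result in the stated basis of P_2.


E_{2} f = (5/3)x^3 + 18x^2 + (209/4)x + 299/6
∇ E_{2} f = 5x^2 + 31x + 431/12
θ ∇ E_{2} f = 10x^2 + 31x
∇ f = 5x^2 + 11x - 73/12
S_{1/2} ∇ f = (5/4)x^2 + (11/2)x - 73/12
Δ f = 5x^2 + 21x + 119/12
Δ Δ f = 10x + 26
(θ ∘ ∇ ∘ E_{2} + S_{1/2} ∘ ∇ + Δ^2) f = (45/4)x^2 + (93/2)x + 239/12

the image equals g(x) = (45/4)x^2 + (93/2)x + 239/12


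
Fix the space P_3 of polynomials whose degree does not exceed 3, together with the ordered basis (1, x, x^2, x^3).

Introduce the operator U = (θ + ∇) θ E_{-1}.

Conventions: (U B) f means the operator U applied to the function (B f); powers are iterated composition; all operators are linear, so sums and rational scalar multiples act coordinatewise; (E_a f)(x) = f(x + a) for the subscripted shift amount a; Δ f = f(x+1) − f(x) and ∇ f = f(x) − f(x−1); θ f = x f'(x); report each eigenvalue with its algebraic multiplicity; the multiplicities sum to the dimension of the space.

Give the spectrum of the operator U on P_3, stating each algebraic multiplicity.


λ = 0 (multiplicity 1), λ = 1 (multiplicity 1), λ = 4 (multiplicity 1), λ = 9 (multiplicity 1)

image of 1: 0
image of x: x + 1
image of x^2: 4x^2 + 2x - 4
image of x^3: 9x^3 - 3x^2 - 18x + 12
the matrix is upper triangular; its diagonal is (0, 1, 4, 9)
for a triangular matrix the eigenvalues are the diagonal entries, with algebraic multiplicity their repetition count


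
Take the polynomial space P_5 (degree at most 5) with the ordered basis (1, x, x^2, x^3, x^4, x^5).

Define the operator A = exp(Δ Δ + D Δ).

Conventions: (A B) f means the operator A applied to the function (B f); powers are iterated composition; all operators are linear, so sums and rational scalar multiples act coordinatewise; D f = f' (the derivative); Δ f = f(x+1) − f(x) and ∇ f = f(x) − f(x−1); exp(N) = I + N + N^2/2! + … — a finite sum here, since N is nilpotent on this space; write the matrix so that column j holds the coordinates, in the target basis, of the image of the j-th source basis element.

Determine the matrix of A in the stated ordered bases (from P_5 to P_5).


image of 1: 1
image of x: x
image of x^2: x^2 + 4
image of x^3: x^3 + 12x + 9
image of x^4: x^4 + 24x^2 + 36x + 66
image of x^5: x^5 + 40x^3 + 90x^2 + 330x + 395
each image's coordinates form column j of the matrix

the matrix is [[1, 0, 4, 9, 66, 395]; [0, 1, 0, 12, 36, 330]; [0, 0, 1, 0, 24, 90]; [0, 0, 0, 1, 0, 40]; [0, 0, 0, 0, 1, 0]; [0, 0, 0, 0, 0, 1]] (rows listed top to bottom)
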